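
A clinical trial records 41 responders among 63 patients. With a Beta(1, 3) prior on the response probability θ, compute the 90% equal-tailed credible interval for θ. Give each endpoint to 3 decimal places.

[0.528, 0.721]

Posterior: Beta(1+41, 3+22) = Beta(42, 25).
Equal-tailed 90% interval: the 0.05 and 0.95 quantiles of Beta(42, 25).
Posterior mean ≈ 0.627, SD ≈ 0.059; a Normal approximation gives roughly [0.530, 0.723].
Exact: F⁻¹(0.05) = 0.528; F⁻¹(0.95) = 0.721.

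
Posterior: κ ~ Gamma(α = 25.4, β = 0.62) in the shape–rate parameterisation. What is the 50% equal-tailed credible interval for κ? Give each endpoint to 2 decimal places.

Posterior: Gamma(shape 25.4, rate 0.62).
Equal-tailed 50% interval: Gamma(25.4, 0.62) quantiles at 0.25 and 0.75.
Posterior mean ≈ 40.97, SD ≈ 8.13; a Normal approximation gives roughly [35.48, 46.45].
Exact: lower = 35.23; upper = 46.12.

[35.23, 46.12]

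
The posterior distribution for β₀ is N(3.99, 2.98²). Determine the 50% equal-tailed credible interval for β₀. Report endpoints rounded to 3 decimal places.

The posterior is symmetric, so the 50% equal-tailed interval is β₀ = 3.99 ± z·2.98 with z = 0.674.
Half-width: 0.674 × 2.98 = 2.010.
3.99 − 2.010 = 1.980; 3.99 + 2.010 = 6.000.

[1.980, 6.000]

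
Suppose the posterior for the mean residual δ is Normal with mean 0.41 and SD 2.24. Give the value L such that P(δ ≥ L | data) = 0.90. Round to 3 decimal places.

Need L with P(δ ≥ L) = 0.90: L = 0.41 − z_{0.1}·2.24.
z = 1.282; L = 0.41 − 1.282 × 2.24 = -2.461.

-2.461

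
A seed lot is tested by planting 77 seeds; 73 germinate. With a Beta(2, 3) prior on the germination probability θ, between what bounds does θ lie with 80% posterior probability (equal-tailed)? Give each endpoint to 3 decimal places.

Posterior: Beta(2+73, 3+4) = Beta(75, 7).
Equal-tailed 80% interval: the 0.1 and 0.9 quantiles of Beta(75, 7).
Posterior mean ≈ 0.915, SD ≈ 0.031; a Normal approximation gives roughly [0.875, 0.954].
Exact: F⁻¹(0.1) = 0.874; F⁻¹(0.9) = 0.951.

[0.874, 0.951]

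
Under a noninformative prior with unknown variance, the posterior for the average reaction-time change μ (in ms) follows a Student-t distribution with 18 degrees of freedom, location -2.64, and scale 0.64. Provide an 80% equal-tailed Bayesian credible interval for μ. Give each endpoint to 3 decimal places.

[-3.491, -1.789]

The t_18 distribution is symmetric; the 80% interval is -2.64 ± t·0.64 with t_{0.9,18} = 1.330.
Half-width: 1.330 × 0.64 = 0.851.
-2.64 − 0.851 = -3.491; -2.64 + 0.851 = -1.789.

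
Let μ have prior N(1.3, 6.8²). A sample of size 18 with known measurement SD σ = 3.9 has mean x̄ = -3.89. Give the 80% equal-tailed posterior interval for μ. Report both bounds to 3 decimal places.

Posterior precision = 1/6.8² + 18/3.9² = 0.0216 + 1.1834 = 1.2051, so posterior SD = 0.9110.
Posterior mean = (1.3/6.8² + 18·-3.89/3.9²) / 1.2051 = -3.7969.
Interval: -3.7969 ± 1.282 × 0.9110 → [-4.964, -2.629].

[-4.964, -2.629]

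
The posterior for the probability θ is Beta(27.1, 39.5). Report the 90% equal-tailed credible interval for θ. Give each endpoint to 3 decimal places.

[0.310, 0.507]

Posterior: Beta(27.1, 39.5).
Equal-tailed 90% interval: the 0.05 and 0.95 quantiles of Beta(27.1, 39.5).
Posterior mean ≈ 0.407, SD ≈ 0.060; a Normal approximation gives roughly [0.309, 0.505].
Exact: F⁻¹(0.05) = 0.310; F⁻¹(0.95) = 0.507.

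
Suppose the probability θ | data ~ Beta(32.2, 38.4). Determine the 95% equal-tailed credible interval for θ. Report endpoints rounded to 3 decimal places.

Posterior: Beta(32.2, 38.4).
Equal-tailed 95% interval: the 0.025 and 0.975 quantiles of Beta(32.2, 38.4).
Posterior mean ≈ 0.456, SD ≈ 0.059; a Normal approximation gives roughly [0.341, 0.571].
Exact: F⁻¹(0.025) = 0.342; F⁻¹(0.975) = 0.572.

[0.342, 0.572]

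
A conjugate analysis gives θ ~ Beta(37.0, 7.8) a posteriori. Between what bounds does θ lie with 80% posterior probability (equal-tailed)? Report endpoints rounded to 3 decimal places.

Posterior: Beta(37.0, 7.8).
Equal-tailed 80% interval: the 0.1 and 0.9 quantiles of Beta(37.0, 7.8).
Posterior mean ≈ 0.826, SD ≈ 0.056; a Normal approximation gives roughly [0.754, 0.898].
Exact: F⁻¹(0.1) = 0.751; F⁻¹(0.9) = 0.894.

[0.751, 0.894]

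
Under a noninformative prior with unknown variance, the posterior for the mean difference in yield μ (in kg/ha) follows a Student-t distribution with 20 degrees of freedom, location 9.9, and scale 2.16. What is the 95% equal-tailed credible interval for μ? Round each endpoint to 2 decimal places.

The t_20 distribution is symmetric; the 95% interval is 9.9 ± t·2.16 with t_{0.975,20} = 2.086.
Half-width: 2.086 × 2.16 = 4.51.
9.9 − 4.51 = 5.39; 9.9 + 4.51 = 14.41.

[5.39, 14.41]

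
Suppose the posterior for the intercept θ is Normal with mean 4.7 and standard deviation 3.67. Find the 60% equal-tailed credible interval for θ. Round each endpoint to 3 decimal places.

[1.611, 7.789]

The posterior is symmetric, so the 60% equal-tailed interval is θ = 4.7 ± z·3.67 with z = 0.842.
Half-width: 0.842 × 3.67 = 3.089.
4.7 − 3.089 = 1.611; 4.7 + 3.089 = 7.789.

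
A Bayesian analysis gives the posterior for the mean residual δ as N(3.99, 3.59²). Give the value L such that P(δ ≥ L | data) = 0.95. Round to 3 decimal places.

Need L with P(δ ≥ L) = 0.95: L = 3.99 − z_{0.05}·3.59.
z = 1.645; L = 3.99 − 1.645 × 3.59 = -1.915.

-1.915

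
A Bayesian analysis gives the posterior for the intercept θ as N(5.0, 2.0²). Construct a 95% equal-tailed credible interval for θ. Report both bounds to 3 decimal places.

The posterior is symmetric, so the 95% equal-tailed interval is θ = 5.0 ± z·2.0 with z = 1.960.
Half-width: 1.960 × 2.0 = 3.920.
5.0 − 3.920 = 1.080; 5.0 + 3.920 = 8.920.

[1.080, 8.920]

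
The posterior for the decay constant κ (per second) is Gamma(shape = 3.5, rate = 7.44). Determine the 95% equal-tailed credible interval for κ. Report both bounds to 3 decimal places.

Posterior: Gamma(shape 3.5, rate 7.44).
Equal-tailed 95% interval: Gamma(3.5, 7.44) quantiles at 0.025 and 0.975.
Posterior mean ≈ 0.470, SD ≈ 0.251; a Normal approximation gives roughly [-0.022, 0.963].
Exact: lower = 0.114; upper = 1.076.

[0.114, 1.076]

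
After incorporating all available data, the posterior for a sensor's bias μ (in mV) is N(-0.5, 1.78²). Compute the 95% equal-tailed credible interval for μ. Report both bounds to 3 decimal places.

[-3.989, 2.989]

The posterior is symmetric, so the 95% equal-tailed interval is μ = -0.5 ± z·1.78 with z = 1.960.
Half-width: 1.960 × 1.78 = 3.489.
-0.5 − 3.489 = -3.989; -0.5 + 3.489 = 2.989.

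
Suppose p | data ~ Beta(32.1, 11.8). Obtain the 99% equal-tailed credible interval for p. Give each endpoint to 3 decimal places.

Posterior: Beta(32.1, 11.8).
Equal-tailed 99% interval: the 0.005 and 0.995 quantiles of Beta(32.1, 11.8).
Posterior mean ≈ 0.731, SD ≈ 0.066; a Normal approximation gives roughly [0.561, 0.902].
Exact: F⁻¹(0.005) = 0.545; F⁻¹(0.995) = 0.879.

[0.545, 0.879]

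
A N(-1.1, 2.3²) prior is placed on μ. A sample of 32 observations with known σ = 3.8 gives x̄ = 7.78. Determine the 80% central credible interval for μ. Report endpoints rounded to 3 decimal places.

[6.256, 7.908]

Posterior precision = 1/2.3² + 32/3.8² = 0.1890 + 2.2161 = 2.4051, so posterior SD = 0.6448.
Posterior mean = (-1.1/2.3² + 32·7.78/3.8²) / 2.4051 = 7.0821.
Interval: 7.0821 ± 1.282 × 0.6448 → [6.256, 7.908].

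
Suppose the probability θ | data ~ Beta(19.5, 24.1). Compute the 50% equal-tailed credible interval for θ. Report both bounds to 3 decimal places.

Posterior: Beta(19.5, 24.1).
Equal-tailed 50% interval: the 0.25 and 0.75 quantiles of Beta(19.5, 24.1).
Posterior mean ≈ 0.447, SD ≈ 0.074; a Normal approximation gives roughly [0.397, 0.497].
Exact: F⁻¹(0.25) = 0.396; F⁻¹(0.75) = 0.498.

[0.396, 0.498]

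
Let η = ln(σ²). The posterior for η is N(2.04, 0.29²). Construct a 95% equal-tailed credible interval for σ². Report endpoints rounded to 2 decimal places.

On the log scale the 95% interval is 2.04 ± 1.960 × 0.29 = [1.4716, 2.6084].
Exponentiate: [e^1.4716, e^2.6084] = [4.36, 13.58].

[4.36, 13.58]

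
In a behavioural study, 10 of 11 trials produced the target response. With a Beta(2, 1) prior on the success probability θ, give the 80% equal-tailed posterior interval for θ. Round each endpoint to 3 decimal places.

[0.732, 0.958]

Posterior: Beta(2+10, 1+1) = Beta(12, 2).
Equal-tailed 80% interval: the 0.1 and 0.9 quantiles of Beta(12, 2).
Posterior mean ≈ 0.857, SD ≈ 0.090; a Normal approximation gives roughly [0.741, 0.973].
Exact: F⁻¹(0.1) = 0.732; F⁻¹(0.9) = 0.958.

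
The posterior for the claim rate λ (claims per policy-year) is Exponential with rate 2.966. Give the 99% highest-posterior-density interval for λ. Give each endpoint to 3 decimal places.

The exponential density is strictly decreasing on [0, ∞), so the HPD interval is anchored at 0: [0, q] with P(λ ≤ q) = 0.99.
q = −ln(1 − 0.99) / 2.966 = 4.6052 / 2.966 = 1.553.

[0.000, 1.553]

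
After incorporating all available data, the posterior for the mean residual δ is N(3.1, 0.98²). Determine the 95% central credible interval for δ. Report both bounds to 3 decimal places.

[1.179, 5.021]

The posterior is symmetric, so the 95% equal-tailed interval is δ = 3.1 ± z·0.98 with z = 1.960.
Half-width: 1.960 × 0.98 = 1.921.
3.1 − 1.921 = 1.179; 3.1 + 1.921 = 5.021.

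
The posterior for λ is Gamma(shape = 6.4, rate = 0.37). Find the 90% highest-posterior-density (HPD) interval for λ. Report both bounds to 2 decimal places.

[6.45, 27.73]

The posterior is unimodal and skewed, so the HPD interval has equal density at both endpoints and is the shortest 90% interval.
Solving f(6.45) = f(27.73) with F(27.73) − F(6.45) = 0.90 gives [6.45, 27.73].
For comparison, the equal-tailed interval is [7.78, 29.86]; the HPD is narrower and shifted toward the mode.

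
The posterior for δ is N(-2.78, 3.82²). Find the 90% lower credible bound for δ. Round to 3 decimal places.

Need L with P(δ ≥ L) = 0.90: L = -2.78 − z_{0.1}·3.82.
z = 1.282; L = -2.78 − 1.282 × 3.82 = -7.676.

-7.676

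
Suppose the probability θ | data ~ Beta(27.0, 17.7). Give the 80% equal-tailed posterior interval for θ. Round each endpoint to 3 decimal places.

[0.510, 0.696]

Posterior: Beta(27.0, 17.7).
Equal-tailed 80% interval: the 0.1 and 0.9 quantiles of Beta(27.0, 17.7).
Posterior mean ≈ 0.604, SD ≈ 0.072; a Normal approximation gives roughly [0.511, 0.697].
Exact: F⁻¹(0.1) = 0.510; F⁻¹(0.9) = 0.696.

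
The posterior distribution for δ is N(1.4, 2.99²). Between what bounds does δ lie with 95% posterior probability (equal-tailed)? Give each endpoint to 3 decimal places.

The posterior is symmetric, so the 95% equal-tailed interval is δ = 1.4 ± z·2.99 with z = 1.960.
Half-width: 1.960 × 2.99 = 5.860.
1.4 − 5.860 = -4.460; 1.4 + 5.860 = 7.260.

[-4.460, 7.260]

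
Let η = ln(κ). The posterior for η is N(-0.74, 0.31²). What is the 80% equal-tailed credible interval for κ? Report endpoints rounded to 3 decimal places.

[0.321, 0.710]

On the log scale the 80% interval is -0.74 ± 1.282 × 0.31 = [-1.1373, -0.3427].
Exponentiate: [e^-1.1373, e^-0.3427] = [0.321, 0.710].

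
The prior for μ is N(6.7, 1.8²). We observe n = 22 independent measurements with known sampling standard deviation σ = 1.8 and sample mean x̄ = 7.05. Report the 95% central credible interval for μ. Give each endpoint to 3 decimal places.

[6.299, 7.770]

Posterior precision = 1/1.8² + 22/1.8² = 0.3086 + 6.7901 = 7.0988, so posterior SD = 0.3753.
Posterior mean = (6.7/1.8² + 22·7.05/1.8²) / 7.0988 = 7.0348.
Interval: 7.0348 ± 1.960 × 0.3753 → [6.299, 7.770].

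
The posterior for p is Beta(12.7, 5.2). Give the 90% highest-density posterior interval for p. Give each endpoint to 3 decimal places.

The posterior is unimodal and skewed, so the HPD interval has equal density at both endpoints and is the shortest 90% interval.
Solving f(0.543) = f(0.881) with F(0.881) − F(0.543) = 0.90 gives [0.543, 0.881].
For comparison, the equal-tailed interval is [0.525, 0.867]; the HPD is narrower and shifted toward the mode.

[0.543, 0.881]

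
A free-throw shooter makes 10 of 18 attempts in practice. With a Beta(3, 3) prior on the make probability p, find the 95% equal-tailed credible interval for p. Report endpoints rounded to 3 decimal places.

Posterior: Beta(3+10, 3+8) = Beta(13, 11).
Equal-tailed 95% interval: the 0.025 and 0.975 quantiles of Beta(13, 11).
Posterior mean ≈ 0.542, SD ≈ 0.100; a Normal approximation gives roughly [0.346, 0.737].
Exact: F⁻¹(0.025) = 0.345; F⁻¹(0.975) = 0.732.

[0.345, 0.732]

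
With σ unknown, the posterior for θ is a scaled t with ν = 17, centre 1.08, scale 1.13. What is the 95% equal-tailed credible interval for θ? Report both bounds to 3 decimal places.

The t_17 distribution is symmetric; the 95% interval is 1.08 ± t·1.13 with t_{0.975,17} = 2.110.
Half-width: 2.110 × 1.13 = 2.384.
1.08 − 2.384 = -1.304; 1.08 + 2.384 = 3.464.

[-1.304, 3.464]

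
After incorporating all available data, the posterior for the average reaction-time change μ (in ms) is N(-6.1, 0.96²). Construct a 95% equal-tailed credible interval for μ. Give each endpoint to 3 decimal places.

[-7.982, -4.218]

The posterior is symmetric, so the 95% equal-tailed interval is μ = -6.1 ± z·0.96 with z = 1.960.
Half-width: 1.960 × 0.96 = 1.882.
-6.1 − 1.882 = -7.982; -6.1 + 1.882 = -4.218.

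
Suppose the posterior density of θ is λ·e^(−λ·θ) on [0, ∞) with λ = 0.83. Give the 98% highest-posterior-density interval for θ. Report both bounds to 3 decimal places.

The exponential density is strictly decreasing on [0, ∞), so the HPD interval is anchored at 0: [0, q] with P(θ ≤ q) = 0.98.
q = −ln(1 − 0.98) / 0.83 = 3.9120 / 0.83 = 4.713.

[0.000, 4.713]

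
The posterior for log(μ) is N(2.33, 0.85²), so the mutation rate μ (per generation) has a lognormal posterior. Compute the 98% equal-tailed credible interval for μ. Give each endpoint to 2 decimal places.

[1.42, 74.25]

On the log scale the 98% interval is 2.33 ± 2.326 × 0.85 = [0.3526, 4.3074].
Exponentiate: [e^0.3526, e^4.3074] = [1.42, 74.25].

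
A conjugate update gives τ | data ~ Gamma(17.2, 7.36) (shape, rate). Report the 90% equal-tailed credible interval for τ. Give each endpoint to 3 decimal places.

Posterior: Gamma(shape 17.2, rate 7.36).
Equal-tailed 90% interval: Gamma(17.2, 7.36) quantiles at 0.05 and 0.95.
Posterior mean ≈ 2.337, SD ≈ 0.563; a Normal approximation gives roughly [1.410, 3.264].
Exact: lower = 1.493; upper = 3.334.

[1.493, 3.334]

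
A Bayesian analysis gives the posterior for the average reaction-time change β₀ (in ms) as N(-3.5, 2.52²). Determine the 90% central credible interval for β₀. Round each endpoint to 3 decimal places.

The posterior is symmetric, so the 90% equal-tailed interval is β₀ = -3.5 ± z·2.52 with z = 1.645.
Half-width: 1.645 × 2.52 = 4.145.
-3.5 − 4.145 = -7.645; -3.5 + 4.145 = 0.645.

[-7.645, 0.645]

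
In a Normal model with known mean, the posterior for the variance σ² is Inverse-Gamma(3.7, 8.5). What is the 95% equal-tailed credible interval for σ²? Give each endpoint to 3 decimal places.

Inverse-Gamma(3.7, 8.5) quantiles: F⁻¹(0.025) and F⁻¹(0.975).
Equivalently, 1/σ² ~ Gamma(3.7, rate = 8.5); invert its 0.975 and 0.025 quantiles.
Posterior mean ≈ 3.148, SD ≈ 2.415; a Normal approximation gives roughly [-1.584, 7.881].
Exact: lower = 1.022; upper = 9.034.

[1.022, 9.034]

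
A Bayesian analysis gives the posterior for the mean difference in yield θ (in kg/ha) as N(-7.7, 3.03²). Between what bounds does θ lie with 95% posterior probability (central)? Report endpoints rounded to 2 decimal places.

The posterior is symmetric, so the 95% equal-tailed interval is θ = -7.7 ± z·3.03 with z = 1.960.
Half-width: 1.960 × 3.03 = 5.94.
-7.7 − 5.94 = -13.64; -7.7 + 5.94 = -1.76.

[-13.64, -1.76]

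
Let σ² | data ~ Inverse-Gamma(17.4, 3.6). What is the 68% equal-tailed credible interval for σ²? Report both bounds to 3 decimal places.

Inverse-Gamma(17.4, 3.6) quantiles: F⁻¹(0.16) and F⁻¹(0.84).
Equivalently, 1/σ² ~ Gamma(17.4, rate = 3.6); invert its 0.84 and 0.16 quantiles.
Posterior mean ≈ 0.220, SD ≈ 0.056; a Normal approximation gives roughly [0.164, 0.275].
Exact: lower = 0.167; upper = 0.271.

[0.167, 0.271]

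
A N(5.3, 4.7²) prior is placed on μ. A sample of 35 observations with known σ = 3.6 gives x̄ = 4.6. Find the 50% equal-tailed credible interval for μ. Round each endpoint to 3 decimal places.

Posterior precision = 1/4.7² + 35/3.6² = 0.0453 + 2.7006 = 2.7459, so posterior SD = 0.6035.
Posterior mean = (5.3/4.7² + 35·4.6/3.6²) / 2.7459 = 4.6115.
Interval: 4.6115 ± 0.674 × 0.6035 → [4.205, 5.019].

[4.205, 5.019]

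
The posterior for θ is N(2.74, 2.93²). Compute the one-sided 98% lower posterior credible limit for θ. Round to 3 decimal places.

Need L with P(θ ≥ L) = 0.98: L = 2.74 − z_{0.02}·2.93.
z = 2.054; L = 2.74 − 2.054 × 2.93 = -3.277.

-3.277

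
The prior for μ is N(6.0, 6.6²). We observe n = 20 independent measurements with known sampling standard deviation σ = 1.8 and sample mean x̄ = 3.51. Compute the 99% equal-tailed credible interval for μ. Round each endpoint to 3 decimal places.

[2.484, 4.554]

Posterior precision = 1/6.6² + 20/1.8² = 0.0230 + 6.1728 = 6.1958, so posterior SD = 0.4017.
Posterior mean = (6.0/6.6² + 20·3.51/1.8²) / 6.1958 = 3.5192.
Interval: 3.5192 ± 2.576 × 0.4017 → [2.484, 4.554].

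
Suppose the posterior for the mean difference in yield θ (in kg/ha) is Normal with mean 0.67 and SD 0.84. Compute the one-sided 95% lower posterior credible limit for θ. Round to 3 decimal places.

Need L with P(θ ≥ L) = 0.95: L = 0.67 − z_{0.05}·0.84.
z = 1.645; L = 0.67 − 1.645 × 0.84 = -0.712.

-0.712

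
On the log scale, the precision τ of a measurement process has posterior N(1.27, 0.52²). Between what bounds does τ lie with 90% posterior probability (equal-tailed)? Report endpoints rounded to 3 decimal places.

[1.514, 8.376]

On the log scale the 90% interval is 1.27 ± 1.645 × 0.52 = [0.4147, 2.1253].
Exponentiate: [e^0.4147, e^2.1253] = [1.514, 8.376].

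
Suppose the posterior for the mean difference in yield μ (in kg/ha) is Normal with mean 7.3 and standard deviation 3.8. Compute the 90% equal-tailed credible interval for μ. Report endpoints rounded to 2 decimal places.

The posterior is symmetric, so the 90% equal-tailed interval is μ = 7.3 ± z·3.8 with z = 1.645.
Half-width: 1.645 × 3.8 = 6.25.
7.3 − 6.25 = 1.05; 7.3 + 6.25 = 13.55.

[1.05, 13.55]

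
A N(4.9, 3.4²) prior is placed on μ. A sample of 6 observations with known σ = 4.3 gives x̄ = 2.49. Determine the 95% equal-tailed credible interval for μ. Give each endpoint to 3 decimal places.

Posterior precision = 1/3.4² + 6/4.3² = 0.0865 + 0.3245 = 0.4110, so posterior SD = 1.5598.
Posterior mean = (4.9/3.4² + 6·2.49/4.3²) / 0.4110 = 2.9972.
Interval: 2.9972 ± 1.960 × 1.5598 → [-0.060, 6.054].

[-0.060, 6.054]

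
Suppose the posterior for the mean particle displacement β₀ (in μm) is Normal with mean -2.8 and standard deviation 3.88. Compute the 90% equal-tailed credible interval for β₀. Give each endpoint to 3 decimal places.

[-9.182, 3.582]

The posterior is symmetric, so the 90% equal-tailed interval is β₀ = -2.8 ± z·3.88 with z = 1.645.
Half-width: 1.645 × 3.88 = 6.382.
-2.8 − 6.382 = -9.182; -2.8 + 6.382 = 3.582.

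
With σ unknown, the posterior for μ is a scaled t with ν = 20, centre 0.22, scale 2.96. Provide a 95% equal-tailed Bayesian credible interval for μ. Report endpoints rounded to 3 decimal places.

The t_20 distribution is symmetric; the 95% interval is 0.22 ± t·2.96 with t_{0.975,20} = 2.086.
Half-width: 2.086 × 2.96 = 6.174.
0.22 − 6.174 = -5.954; 0.22 + 6.174 = 6.394.

[-5.954, 6.394]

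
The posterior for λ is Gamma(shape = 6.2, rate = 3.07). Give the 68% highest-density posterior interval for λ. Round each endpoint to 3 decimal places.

The posterior is unimodal and skewed, so the HPD interval has equal density at both endpoints and is the shortest 68% interval.
Solving f(1.050) = f(2.559) with F(2.559) − F(1.050) = 0.68 gives [1.050, 2.559].
For comparison, the equal-tailed interval is [1.234, 2.804]; the HPD is narrower and shifted toward the mode.

[1.050, 2.559]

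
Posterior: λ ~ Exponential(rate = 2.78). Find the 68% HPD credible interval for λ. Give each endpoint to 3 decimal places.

[0.000, 0.410]

The exponential density is strictly decreasing on [0, ∞), so the HPD interval is anchored at 0: [0, q] with P(λ ≤ q) = 0.68.
q = −ln(1 − 0.68) / 2.78 = 1.1394 / 2.78 = 0.410.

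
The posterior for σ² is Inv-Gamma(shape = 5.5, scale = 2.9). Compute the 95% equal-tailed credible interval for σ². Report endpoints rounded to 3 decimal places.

Inverse-Gamma(5.5, 2.9) quantiles: F⁻¹(0.025) and F⁻¹(0.975).
Equivalently, 1/σ² ~ Gamma(5.5, rate = 2.9); invert its 0.975 and 0.025 quantiles.
Posterior mean ≈ 0.644, SD ≈ 0.344; a Normal approximation gives roughly [-0.031, 1.320].
Exact: lower = 0.265; upper = 1.520.

[0.265, 1.520]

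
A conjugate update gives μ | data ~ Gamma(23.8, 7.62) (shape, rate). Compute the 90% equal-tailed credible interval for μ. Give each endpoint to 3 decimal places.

Posterior: Gamma(shape 23.8, rate 7.62).
Equal-tailed 90% interval: Gamma(23.8, 7.62) quantiles at 0.05 and 0.95.
Posterior mean ≈ 3.123, SD ≈ 0.640; a Normal approximation gives roughly [2.070, 4.176].
Exact: lower = 2.150; upper = 4.246.

[2.150, 4.246]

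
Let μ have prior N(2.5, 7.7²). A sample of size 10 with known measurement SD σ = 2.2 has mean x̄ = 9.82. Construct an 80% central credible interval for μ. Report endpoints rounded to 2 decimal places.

[8.87, 10.65]

Posterior precision = 1/7.7² + 10/2.2² = 0.0169 + 2.0661 = 2.0830, so posterior SD = 0.6929.
Posterior mean = (2.5/7.7² + 10·9.82/2.2²) / 2.0830 = 9.7607.
Interval: 9.7607 ± 1.282 × 0.6929 → [8.87, 10.65].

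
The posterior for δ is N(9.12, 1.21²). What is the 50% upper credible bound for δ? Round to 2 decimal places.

Need U with P(δ ≤ U) = 0.50: U = 9.12 + z_{0.5}·1.21.
z = 0.000; U = 9.12 + 0.000 × 1.21 = 9.12.

9.12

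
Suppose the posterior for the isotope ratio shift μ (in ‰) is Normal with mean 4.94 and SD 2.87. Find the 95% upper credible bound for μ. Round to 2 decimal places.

Need U with P(μ ≤ U) = 0.95: U = 4.94 + z_{0.05}·2.87.
z = 1.645; U = 4.94 + 1.645 × 2.87 = 9.66.

9.66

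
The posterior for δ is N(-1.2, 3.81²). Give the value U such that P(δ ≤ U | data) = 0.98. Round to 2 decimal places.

6.62

Need U with P(δ ≤ U) = 0.98: U = -1.2 + z_{0.02}·3.81.
z = 2.054; U = -1.2 + 2.054 × 3.81 = 6.62.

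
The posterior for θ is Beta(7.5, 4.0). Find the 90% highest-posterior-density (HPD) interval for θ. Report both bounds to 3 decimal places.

[0.437, 0.875]

The posterior is unimodal and skewed, so the HPD interval has equal density at both endpoints and is the shortest 90% interval.
Solving f(0.437) = f(0.875) with F(0.875) − F(0.437) = 0.90 gives [0.437, 0.875].
For comparison, the equal-tailed interval is [0.415, 0.858]; the HPD is narrower and shifted toward the mode.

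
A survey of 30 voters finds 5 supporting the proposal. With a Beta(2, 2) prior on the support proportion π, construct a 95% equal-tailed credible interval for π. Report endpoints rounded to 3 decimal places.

Posterior: Beta(2+5, 2+25) = Beta(7, 27).
Equal-tailed 95% interval: the 0.025 and 0.975 quantiles of Beta(7, 27).
Posterior mean ≈ 0.206, SD ≈ 0.068; a Normal approximation gives roughly [0.072, 0.340].
Exact: F⁻¹(0.025) = 0.090; F⁻¹(0.975) = 0.355.

[0.090, 0.355]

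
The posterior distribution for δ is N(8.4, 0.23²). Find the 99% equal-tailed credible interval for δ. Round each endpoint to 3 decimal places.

[7.808, 8.992]

The posterior is symmetric, so the 99% equal-tailed interval is δ = 8.4 ± z·0.23 with z = 2.576.
Half-width: 2.576 × 0.23 = 0.592.
8.4 − 0.592 = 7.808; 8.4 + 0.592 = 8.992.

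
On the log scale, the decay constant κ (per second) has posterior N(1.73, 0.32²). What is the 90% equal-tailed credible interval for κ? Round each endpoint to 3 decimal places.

On the log scale the 90% interval is 1.73 ± 1.645 × 0.32 = [1.2036, 2.2564].
Exponentiate: [e^1.2036, e^2.2564] = [3.332, 9.548].

[3.332, 9.548]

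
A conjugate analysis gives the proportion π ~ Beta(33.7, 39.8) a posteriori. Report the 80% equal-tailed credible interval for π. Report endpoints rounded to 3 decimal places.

[0.384, 0.533]

Posterior: Beta(33.7, 39.8).
Equal-tailed 80% interval: the 0.1 and 0.9 quantiles of Beta(33.7, 39.8).
Posterior mean ≈ 0.459, SD ≈ 0.058; a Normal approximation gives roughly [0.385, 0.532].
Exact: F⁻¹(0.1) = 0.384; F⁻¹(0.9) = 0.533.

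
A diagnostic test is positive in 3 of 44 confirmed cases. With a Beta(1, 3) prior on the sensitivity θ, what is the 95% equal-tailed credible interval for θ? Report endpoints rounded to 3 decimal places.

Posterior: Beta(1+3, 3+41) = Beta(4, 44).
Equal-tailed 95% interval: the 0.025 and 0.975 quantiles of Beta(4, 44).
Posterior mean ≈ 0.083, SD ≈ 0.039; a Normal approximation gives roughly [0.006, 0.161].
Exact: F⁻¹(0.025) = 0.024; F⁻¹(0.975) = 0.175.

[0.024, 0.175]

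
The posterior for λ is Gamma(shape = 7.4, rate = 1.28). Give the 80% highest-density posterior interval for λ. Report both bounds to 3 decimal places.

The posterior is unimodal and skewed, so the HPD interval has equal density at both endpoints and is the shortest 80% interval.
Solving f(2.853) = f(8.022) with F(8.022) − F(2.853) = 0.80 gives [2.853, 8.022].
For comparison, the equal-tailed interval is [3.279, 8.617]; the HPD is narrower and shifted toward the mode.

[2.853, 8.022]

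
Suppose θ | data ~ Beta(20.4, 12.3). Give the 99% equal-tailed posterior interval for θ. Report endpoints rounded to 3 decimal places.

Posterior: Beta(20.4, 12.3).
Equal-tailed 99% interval: the 0.005 and 0.995 quantiles of Beta(20.4, 12.3).
Posterior mean ≈ 0.624, SD ≈ 0.083; a Normal approximation gives roughly [0.409, 0.839].
Exact: F⁻¹(0.005) = 0.401; F⁻¹(0.995) = 0.819.

[0.401, 0.819]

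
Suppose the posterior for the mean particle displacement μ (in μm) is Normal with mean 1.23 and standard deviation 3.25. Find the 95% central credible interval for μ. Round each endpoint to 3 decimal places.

[-5.140, 7.600]

The posterior is symmetric, so the 95% equal-tailed interval is μ = 1.23 ± z·3.25 with z = 1.960.
Half-width: 1.960 × 3.25 = 6.370.
1.23 − 6.370 = -5.140; 1.23 + 6.370 = 7.600.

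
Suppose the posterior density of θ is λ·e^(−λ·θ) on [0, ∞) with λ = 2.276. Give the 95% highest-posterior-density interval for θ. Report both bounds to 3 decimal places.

The exponential density is strictly decreasing on [0, ∞), so the HPD interval is anchored at 0: [0, q] with P(θ ≤ q) = 0.95.
q = −ln(1 − 0.95) / 2.276 = 2.9957 / 2.276 = 1.316.

[0.000, 1.316]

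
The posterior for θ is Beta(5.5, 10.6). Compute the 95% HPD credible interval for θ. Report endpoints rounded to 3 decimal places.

[0.128, 0.566]

The posterior is unimodal and skewed, so the HPD interval has equal density at both endpoints and is the shortest 95% interval.
Solving f(0.128) = f(0.566) with F(0.566) − F(0.128) = 0.95 gives [0.128, 0.566].
For comparison, the equal-tailed interval is [0.139, 0.581]; the HPD is narrower and shifted toward the mode.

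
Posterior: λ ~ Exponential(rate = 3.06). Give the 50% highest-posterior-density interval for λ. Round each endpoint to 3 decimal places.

The exponential density is strictly decreasing on [0, ∞), so the HPD interval is anchored at 0: [0, q] with P(λ ≤ q) = 0.50.
q = −ln(1 − 0.50) / 3.06 = 0.6931 / 3.06 = 0.227.

[0.000, 0.227]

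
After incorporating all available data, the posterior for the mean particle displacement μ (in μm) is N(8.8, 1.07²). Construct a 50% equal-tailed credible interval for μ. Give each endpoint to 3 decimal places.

The posterior is symmetric, so the 50% equal-tailed interval is μ = 8.8 ± z·1.07 with z = 0.674.
Half-width: 0.674 × 1.07 = 0.722.
8.8 − 0.722 = 8.078; 8.8 + 0.722 = 9.522.

[8.078, 9.522]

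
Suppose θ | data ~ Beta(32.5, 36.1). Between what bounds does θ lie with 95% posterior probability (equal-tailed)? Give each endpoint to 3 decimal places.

Posterior: Beta(32.5, 36.1).
Equal-tailed 95% interval: the 0.025 and 0.975 quantiles of Beta(32.5, 36.1).
Posterior mean ≈ 0.474, SD ≈ 0.060; a Normal approximation gives roughly [0.356, 0.591].
Exact: F⁻¹(0.025) = 0.358; F⁻¹(0.975) = 0.591.

[0.358, 0.591]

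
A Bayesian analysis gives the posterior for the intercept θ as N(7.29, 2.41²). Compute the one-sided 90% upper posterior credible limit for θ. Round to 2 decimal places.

10.38

Need U with P(θ ≤ U) = 0.90: U = 7.29 + z_{0.1}·2.41.
z = 1.282; U = 7.29 + 1.282 × 2.41 = 10.38.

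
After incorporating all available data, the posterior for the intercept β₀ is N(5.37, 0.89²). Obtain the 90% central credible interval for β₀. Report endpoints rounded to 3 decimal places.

[3.906, 6.834]

The posterior is symmetric, so the 90% equal-tailed interval is β₀ = 5.37 ± z·0.89 with z = 1.645.
Half-width: 1.645 × 0.89 = 1.464.
5.37 − 1.464 = 3.906; 5.37 + 1.464 = 6.834.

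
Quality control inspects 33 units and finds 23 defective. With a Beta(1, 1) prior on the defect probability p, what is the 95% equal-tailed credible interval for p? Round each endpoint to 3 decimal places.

Posterior: Beta(1+23, 1+10) = Beta(24, 11).
Equal-tailed 95% interval: the 0.025 and 0.975 quantiles of Beta(24, 11).
Posterior mean ≈ 0.686, SD ≈ 0.077; a Normal approximation gives roughly [0.534, 0.837].
Exact: F⁻¹(0.025) = 0.525; F⁻¹(0.975) = 0.826.

[0.525, 0.826]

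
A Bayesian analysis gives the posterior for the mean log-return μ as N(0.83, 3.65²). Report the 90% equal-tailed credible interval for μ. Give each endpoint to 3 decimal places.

[-5.174, 6.834]

The posterior is symmetric, so the 90% equal-tailed interval is μ = 0.83 ± z·3.65 with z = 1.645.
Half-width: 1.645 × 3.65 = 6.004.
0.83 − 6.004 = -5.174; 0.83 + 6.004 = 6.834.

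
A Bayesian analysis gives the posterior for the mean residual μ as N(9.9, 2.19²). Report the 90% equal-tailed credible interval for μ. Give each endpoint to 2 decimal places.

The posterior is symmetric, so the 90% equal-tailed interval is μ = 9.9 ± z·2.19 with z = 1.645.
Half-width: 1.645 × 2.19 = 3.60.
9.9 − 3.60 = 6.30; 9.9 + 3.60 = 13.50.

[6.30, 13.50]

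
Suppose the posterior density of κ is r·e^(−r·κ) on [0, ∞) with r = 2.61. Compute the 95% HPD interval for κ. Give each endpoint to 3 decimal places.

The exponential density is strictly decreasing on [0, ∞), so the HPD interval is anchored at 0: [0, q] with P(κ ≤ q) = 0.95.
q = −ln(1 − 0.95) / 2.61 = 2.9957 / 2.61 = 1.148.

[0.000, 1.148]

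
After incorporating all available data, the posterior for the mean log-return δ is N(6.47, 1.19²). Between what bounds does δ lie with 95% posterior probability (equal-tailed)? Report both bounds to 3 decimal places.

[4.138, 8.802]

The posterior is symmetric, so the 95% equal-tailed interval is δ = 6.47 ± z·1.19 with z = 1.960.
Half-width: 1.960 × 1.19 = 2.332.
6.47 − 2.332 = 4.138; 6.47 + 2.332 = 8.802.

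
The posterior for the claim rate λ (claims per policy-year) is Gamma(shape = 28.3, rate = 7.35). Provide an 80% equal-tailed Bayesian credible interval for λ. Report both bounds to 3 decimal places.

Posterior: Gamma(shape 28.3, rate 7.35).
Equal-tailed 80% interval: Gamma(28.3, 7.35) quantiles at 0.1 and 0.9.
Posterior mean ≈ 3.850, SD ≈ 0.724; a Normal approximation gives roughly [2.923, 4.778].
Exact: lower = 2.957; upper = 4.802.

[2.957, 4.802]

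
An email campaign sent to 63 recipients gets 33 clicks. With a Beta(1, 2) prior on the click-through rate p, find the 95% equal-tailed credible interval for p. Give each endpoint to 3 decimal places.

Posterior: Beta(1+33, 2+30) = Beta(34, 32).
Equal-tailed 95% interval: the 0.025 and 0.975 quantiles of Beta(34, 32).
Posterior mean ≈ 0.515, SD ≈ 0.061; a Normal approximation gives roughly [0.395, 0.635].
Exact: F⁻¹(0.025) = 0.395; F⁻¹(0.975) = 0.634.

[0.395, 0.634]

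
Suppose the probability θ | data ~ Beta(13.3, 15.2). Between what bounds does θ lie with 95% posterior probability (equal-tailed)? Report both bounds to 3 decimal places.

[0.290, 0.647]

Posterior: Beta(13.3, 15.2).
Equal-tailed 95% interval: the 0.025 and 0.975 quantiles of Beta(13.3, 15.2).
Posterior mean ≈ 0.467, SD ≈ 0.092; a Normal approximation gives roughly [0.287, 0.647].
Exact: F⁻¹(0.025) = 0.290; F⁻¹(0.975) = 0.647.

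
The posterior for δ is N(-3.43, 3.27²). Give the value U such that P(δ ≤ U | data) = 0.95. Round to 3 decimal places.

1.949

Need U with P(δ ≤ U) = 0.95: U = -3.43 + z_{0.05}·3.27.
z = 1.645; U = -3.43 + 1.645 × 3.27 = 1.949.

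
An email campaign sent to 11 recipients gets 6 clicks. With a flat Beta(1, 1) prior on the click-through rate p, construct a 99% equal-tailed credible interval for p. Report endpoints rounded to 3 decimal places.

[0.209, 0.848]

Posterior: Beta(1+6, 1+5) = Beta(7, 6).
Equal-tailed 99% interval: the 0.005 and 0.995 quantiles of Beta(7, 6).
Posterior mean ≈ 0.538, SD ≈ 0.133; a Normal approximation gives roughly [0.195, 0.882].
Exact: F⁻¹(0.005) = 0.209; F⁻¹(0.995) = 0.848.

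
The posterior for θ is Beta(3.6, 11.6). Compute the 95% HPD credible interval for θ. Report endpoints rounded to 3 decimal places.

[0.050, 0.444]

The posterior is unimodal and skewed, so the HPD interval has equal density at both endpoints and is the shortest 95% interval.
Solving f(0.050) = f(0.444) with F(0.444) − F(0.050) = 0.95 gives [0.050, 0.444].
For comparison, the equal-tailed interval is [0.067, 0.472]; the HPD is narrower and shifted toward the mode.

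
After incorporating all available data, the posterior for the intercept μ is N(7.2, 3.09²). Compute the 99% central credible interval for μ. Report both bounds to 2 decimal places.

The posterior is symmetric, so the 99% equal-tailed interval is μ = 7.2 ± z·3.09 with z = 2.576.
Half-width: 2.576 × 3.09 = 7.96.
7.2 − 7.96 = -0.76; 7.2 + 7.96 = 15.16.

[-0.76, 15.16]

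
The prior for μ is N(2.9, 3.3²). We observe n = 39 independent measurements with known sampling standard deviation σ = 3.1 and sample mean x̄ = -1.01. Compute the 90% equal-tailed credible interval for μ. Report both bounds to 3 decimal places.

[-1.731, -0.116]

Posterior precision = 1/3.3² + 39/3.1² = 0.0918 + 4.0583 = 4.1501, so posterior SD = 0.4909.
Posterior mean = (2.9/3.3² + 39·-1.01/3.1²) / 4.1501 = -0.9235.
Interval: -0.9235 ± 1.645 × 0.4909 → [-1.731, -0.116].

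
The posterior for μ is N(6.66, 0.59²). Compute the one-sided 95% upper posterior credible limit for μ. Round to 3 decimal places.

Need U with P(μ ≤ U) = 0.95: U = 6.66 + z_{0.05}·0.59.
z = 1.645; U = 6.66 + 1.645 × 0.59 = 7.630.

7.630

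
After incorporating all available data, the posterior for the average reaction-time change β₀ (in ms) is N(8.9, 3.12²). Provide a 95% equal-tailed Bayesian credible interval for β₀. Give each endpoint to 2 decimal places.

The posterior is symmetric, so the 95% equal-tailed interval is β₀ = 8.9 ± z·3.12 with z = 1.960.
Half-width: 1.960 × 3.12 = 6.12.
8.9 − 6.12 = 2.78; 8.9 + 6.12 = 15.02.

[2.78, 15.02]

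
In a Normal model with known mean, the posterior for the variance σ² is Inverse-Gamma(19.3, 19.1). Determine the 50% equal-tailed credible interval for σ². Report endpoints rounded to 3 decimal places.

[0.866, 1.180]

Inverse-Gamma(19.3, 19.1) quantiles: F⁻¹(0.25) and F⁻¹(0.75).
Equivalently, 1/σ² ~ Gamma(19.3, rate = 19.1); invert its 0.75 and 0.25 quantiles.
Posterior mean ≈ 1.044, SD ≈ 0.251; a Normal approximation gives roughly [0.874, 1.213].
Exact: lower = 0.866; upper = 1.180.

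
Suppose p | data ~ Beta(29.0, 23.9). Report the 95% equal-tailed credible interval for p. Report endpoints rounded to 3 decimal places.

[0.414, 0.679]

Posterior: Beta(29.0, 23.9).
Equal-tailed 95% interval: the 0.025 and 0.975 quantiles of Beta(29.0, 23.9).
Posterior mean ≈ 0.548, SD ≈ 0.068; a Normal approximation gives roughly [0.415, 0.681].
Exact: F⁻¹(0.025) = 0.414; F⁻¹(0.975) = 0.679.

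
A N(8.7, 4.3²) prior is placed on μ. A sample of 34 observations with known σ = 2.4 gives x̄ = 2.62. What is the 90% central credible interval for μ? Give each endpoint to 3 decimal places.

[2.001, 3.349]

Posterior precision = 1/4.3² + 34/2.4² = 0.0541 + 5.9028 = 5.9569, so posterior SD = 0.4097.
Posterior mean = (8.7/4.3² + 34·2.62/2.4²) / 5.9569 = 2.6752.
Interval: 2.6752 ± 1.645 × 0.4097 → [2.001, 3.349].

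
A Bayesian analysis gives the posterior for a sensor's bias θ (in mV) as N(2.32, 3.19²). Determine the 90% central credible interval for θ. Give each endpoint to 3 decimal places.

The posterior is symmetric, so the 90% equal-tailed interval is θ = 2.32 ± z·3.19 with z = 1.645.
Half-width: 1.645 × 3.19 = 5.247.
2.32 − 5.247 = -2.927; 2.32 + 5.247 = 7.567.

[-2.927, 7.567]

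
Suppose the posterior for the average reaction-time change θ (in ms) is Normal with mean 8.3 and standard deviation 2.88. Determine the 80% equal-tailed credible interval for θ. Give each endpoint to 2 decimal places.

The posterior is symmetric, so the 80% equal-tailed interval is θ = 8.3 ± z·2.88 with z = 1.282.
Half-width: 1.282 × 2.88 = 3.69.
8.3 − 3.69 = 4.61; 8.3 + 3.69 = 11.99.

[4.61, 11.99]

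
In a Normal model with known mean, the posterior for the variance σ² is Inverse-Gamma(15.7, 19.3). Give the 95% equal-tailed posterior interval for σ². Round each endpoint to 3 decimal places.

Inverse-Gamma(15.7, 19.3) quantiles: F⁻¹(0.025) and F⁻¹(0.975).
Equivalently, 1/σ² ~ Gamma(15.7, rate = 19.3); invert its 0.975 and 0.025 quantiles.
Posterior mean ≈ 1.313, SD ≈ 0.355; a Normal approximation gives roughly [0.618, 2.008].
Exact: lower = 0.792; upper = 2.164.

[0.792, 2.164]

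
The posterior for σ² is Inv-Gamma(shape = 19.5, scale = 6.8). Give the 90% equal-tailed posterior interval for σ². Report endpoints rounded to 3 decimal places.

[0.249, 0.529]

Inverse-Gamma(19.5, 6.8) quantiles: F⁻¹(0.05) and F⁻¹(0.95).
Equivalently, 1/σ² ~ Gamma(19.5, rate = 6.8); invert its 0.95 and 0.05 quantiles.
Posterior mean ≈ 0.368, SD ≈ 0.088; a Normal approximation gives roughly [0.223, 0.512].
Exact: lower = 0.249; upper = 0.529.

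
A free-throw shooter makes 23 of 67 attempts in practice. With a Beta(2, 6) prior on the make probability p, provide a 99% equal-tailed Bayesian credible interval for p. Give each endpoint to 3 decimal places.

Posterior: Beta(2+23, 6+44) = Beta(25, 50).
Equal-tailed 99% interval: the 0.005 and 0.995 quantiles of Beta(25, 50).
Posterior mean ≈ 0.333, SD ≈ 0.054; a Normal approximation gives roughly [0.194, 0.473].
Exact: F⁻¹(0.005) = 0.204; F⁻¹(0.995) = 0.479.

[0.204, 0.479]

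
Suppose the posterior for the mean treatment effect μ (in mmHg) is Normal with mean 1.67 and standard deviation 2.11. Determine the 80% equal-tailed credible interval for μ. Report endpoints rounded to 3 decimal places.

[-1.034, 4.374]

The posterior is symmetric, so the 80% equal-tailed interval is μ = 1.67 ± z·2.11 with z = 1.282.
Half-width: 1.282 × 2.11 = 2.704.
1.67 − 2.704 = -1.034; 1.67 + 2.704 = 4.374.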